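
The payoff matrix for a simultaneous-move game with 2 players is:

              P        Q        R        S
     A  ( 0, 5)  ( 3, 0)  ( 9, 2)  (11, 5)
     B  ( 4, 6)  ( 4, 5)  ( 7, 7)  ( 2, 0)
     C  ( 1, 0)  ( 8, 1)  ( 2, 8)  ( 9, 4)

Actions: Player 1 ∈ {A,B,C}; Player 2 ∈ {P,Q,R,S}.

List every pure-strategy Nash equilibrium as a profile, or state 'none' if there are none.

Nash profiles: (A,S)

(A,P): not NE [P1→B gives 4>0]
(A,Q): not NE [P1→C gives 8>3; P2→S gives 5>0]
(A,R): not NE [P2→S gives 5>2]
(A,S): NE
(B,P): not NE [P2→R gives 7>6]
(B,Q): not NE [P1→C gives 8>4; P2→R gives 7>5]
(B,R): not NE [P1→A gives 9>7]
(B,S): not NE [P1→A gives 11>2; P2→R gives 7>0]
(C,P): not NE [P1→B gives 4>1; P2→R gives 8>0]
(C,Q): not NE [P2→R gives 8>1]
(C,R): not NE [P1→A gives 9>2]
(C,S): not NE [P1→A gives 11>9; P2→R gives 8>4]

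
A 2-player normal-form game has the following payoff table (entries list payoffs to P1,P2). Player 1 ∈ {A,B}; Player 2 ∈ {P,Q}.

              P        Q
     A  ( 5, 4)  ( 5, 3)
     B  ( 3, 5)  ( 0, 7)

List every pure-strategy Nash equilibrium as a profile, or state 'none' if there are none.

PSNE = {(A,P)}

(A,P): NE
(A,Q): not NE [P2→P gives 4>3]
(B,P): not NE [P1→A gives 5>3; P2→Q gives 7>5]
(B,Q): not NE [P1→A gives 5>0]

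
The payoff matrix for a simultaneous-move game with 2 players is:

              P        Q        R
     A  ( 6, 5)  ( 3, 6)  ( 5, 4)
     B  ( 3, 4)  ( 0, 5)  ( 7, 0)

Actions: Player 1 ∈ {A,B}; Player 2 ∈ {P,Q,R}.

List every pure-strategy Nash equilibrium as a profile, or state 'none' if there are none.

(A,P): not NE [P2→Q gives 6>5]
(A,Q): NE
(A,R): not NE [P1→B gives 7>5; P2→Q gives 6>4]
(B,P): not NE [P1→A gives 6>3; P2→Q gives 5>4]
(B,Q): not NE [P1→A gives 3>0]
(B,R): not NE [P2→Q gives 5>0]

PSNE = {(A,Q)}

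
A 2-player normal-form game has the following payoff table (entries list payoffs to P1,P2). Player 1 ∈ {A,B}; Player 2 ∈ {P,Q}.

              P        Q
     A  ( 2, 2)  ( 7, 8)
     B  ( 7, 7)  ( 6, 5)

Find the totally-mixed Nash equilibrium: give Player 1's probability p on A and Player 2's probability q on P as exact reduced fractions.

P1 indiff ⇒ q·2+(1-q)·7 = q·7+(1-q)·6 ⇒ q(-5) = (1-q)(-1) ⇒ q = 1/6
P2 indiff ⇒ p·2+(1-p)·7 = p·8+(1-p)·5 ⇒ p(-6) = (1-p)(-2) ⇒ p = 1/4

p=1/4, q=1/6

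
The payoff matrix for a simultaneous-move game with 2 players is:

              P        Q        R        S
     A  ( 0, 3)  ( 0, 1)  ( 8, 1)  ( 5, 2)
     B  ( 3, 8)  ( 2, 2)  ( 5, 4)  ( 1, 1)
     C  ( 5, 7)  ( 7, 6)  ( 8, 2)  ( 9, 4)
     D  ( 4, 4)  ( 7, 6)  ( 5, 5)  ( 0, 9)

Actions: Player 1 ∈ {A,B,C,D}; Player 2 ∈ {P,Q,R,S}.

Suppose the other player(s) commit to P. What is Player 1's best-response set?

u_1(A vs P) = 0
u_1(B vs P) = 3
u_1(C vs P) = 5
u_1(D vs P) = 4
max payoff 5 at {C}

P1 best: {C}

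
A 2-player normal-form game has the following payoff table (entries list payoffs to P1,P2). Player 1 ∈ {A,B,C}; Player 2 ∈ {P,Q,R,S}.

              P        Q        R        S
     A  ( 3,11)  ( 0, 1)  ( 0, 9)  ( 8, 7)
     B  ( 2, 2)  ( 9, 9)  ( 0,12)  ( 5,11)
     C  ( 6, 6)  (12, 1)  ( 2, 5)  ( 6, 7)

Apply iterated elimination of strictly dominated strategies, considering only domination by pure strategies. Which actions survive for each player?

P1 drop B (C beats it: P:6>2 Q:12>9 R:2>0 S:6>5)
P2 drop Q (P beats it: A:11>1 C:6>1)
P2 drop R (P beats it: A:11>9 C:6>5)
P1→{A,C} P2→{P,S}

Remaining: P1:{A,C} P2:{P,S}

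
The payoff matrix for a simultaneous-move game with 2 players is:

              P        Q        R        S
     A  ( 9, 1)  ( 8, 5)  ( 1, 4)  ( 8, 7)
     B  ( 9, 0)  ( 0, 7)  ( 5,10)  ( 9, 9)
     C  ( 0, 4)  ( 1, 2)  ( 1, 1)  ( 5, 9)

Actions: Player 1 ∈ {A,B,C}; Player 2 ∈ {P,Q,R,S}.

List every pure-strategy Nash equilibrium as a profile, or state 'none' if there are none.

(A,P): not NE [P2→S gives 7>1]
(A,Q): not NE [P2→S gives 7>5]
(A,R): not NE [P1→B gives 5>1; P2→S gives 7>4]
(A,S): not NE [P1→B gives 9>8]
(B,P): not NE [P2→R gives 10>0]
(B,Q): not NE [P1→A gives 8>0; P2→R gives 10>7]
(B,R): NE
(B,S): not NE [P2→R gives 10>9]
(C,P): not NE [P1→B gives 9>0; P2→S gives 9>4]
(C,Q): not NE [P1→A gives 8>1; P2→S gives 9>2]
(C,R): not NE [P1→B gives 5>1; P2→S gives 9>1]
(C,S): not NE [P1→B gives 9>5]

PSNE = {(B,R)}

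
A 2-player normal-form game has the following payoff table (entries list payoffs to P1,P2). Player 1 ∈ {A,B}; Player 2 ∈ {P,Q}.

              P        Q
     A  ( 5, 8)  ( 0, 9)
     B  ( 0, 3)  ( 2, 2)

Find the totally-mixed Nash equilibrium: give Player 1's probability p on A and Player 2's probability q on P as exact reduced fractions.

(p,q) = (1/2, 2/7)

P1 indiff ⇒ q·5+(1-q)·0 = q·0+(1-q)·2 ⇒ q(5) = (1-q)(2) ⇒ q = 2/7
P2 indiff ⇒ p·8+(1-p)·3 = p·9+(1-p)·2 ⇒ p(-1) = (1-p)(-1) ⇒ p = 1/2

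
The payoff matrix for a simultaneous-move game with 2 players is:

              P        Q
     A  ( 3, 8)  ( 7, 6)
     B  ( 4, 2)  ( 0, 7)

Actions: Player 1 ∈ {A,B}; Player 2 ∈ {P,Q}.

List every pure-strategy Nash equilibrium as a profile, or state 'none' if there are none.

No pure NE.

(A,P): not NE [P1→B gives 4>3]
(A,Q): not NE [P2→P gives 8>6]
(B,P): not NE [P2→Q gives 7>2]
(B,Q): not NE [P1→A gives 7>0]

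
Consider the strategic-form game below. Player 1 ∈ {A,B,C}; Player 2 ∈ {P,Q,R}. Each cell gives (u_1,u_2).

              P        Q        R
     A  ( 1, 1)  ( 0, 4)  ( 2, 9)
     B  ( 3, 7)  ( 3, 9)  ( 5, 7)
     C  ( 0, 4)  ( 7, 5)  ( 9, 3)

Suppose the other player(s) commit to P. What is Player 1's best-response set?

P1 best: {B}

u_1(A vs P) = 1
u_1(B vs P) = 3
u_1(C vs P) = 0
max payoff 3 at {B}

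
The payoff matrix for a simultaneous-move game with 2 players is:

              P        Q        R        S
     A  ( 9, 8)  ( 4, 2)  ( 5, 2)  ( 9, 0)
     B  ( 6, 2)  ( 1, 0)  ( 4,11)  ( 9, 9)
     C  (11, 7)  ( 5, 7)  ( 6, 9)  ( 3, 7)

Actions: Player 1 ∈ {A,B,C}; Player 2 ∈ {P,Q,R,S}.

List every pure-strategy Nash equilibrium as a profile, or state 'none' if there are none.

(A,P): not NE [P1→C gives 11>9]
(A,Q): not NE [P1→C gives 5>4; P2→P gives 8>2]
(A,R): not NE [P1→C gives 6>5; P2→P gives 8>2]
(A,S): not NE [P2→P gives 8>0]
(B,P): not NE [P1→C gives 11>6; P2→R gives 11>2]
(B,Q): not NE [P1→C gives 5>1; P2→R gives 11>0]
(B,R): not NE [P1→C gives 6>4]
(B,S): not NE [P2→R gives 11>9]
(C,P): not NE [P2→R gives 9>7]
(C,Q): not NE [P2→R gives 9>7]
(C,R): NE
(C,S): not NE [P1→B gives 9>3; P2→R gives 9>7]

PSNE = {(C,R)}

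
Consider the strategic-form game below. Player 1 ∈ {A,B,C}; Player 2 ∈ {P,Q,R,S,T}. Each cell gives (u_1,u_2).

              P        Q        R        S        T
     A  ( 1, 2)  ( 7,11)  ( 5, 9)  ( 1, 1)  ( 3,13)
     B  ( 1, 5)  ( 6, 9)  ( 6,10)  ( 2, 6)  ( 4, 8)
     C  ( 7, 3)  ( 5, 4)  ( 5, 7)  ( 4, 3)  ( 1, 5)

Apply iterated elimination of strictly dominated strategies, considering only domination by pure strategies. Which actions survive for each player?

P2 drop P (Q beats it: A:11>2 B:9>5 C:4>3)
P2 drop S (Q beats it: A:11>1 B:9>6 C:4>3)
P1 drop C (B beats it: Q:6>5 R:6>5 T:4>1)
P1→{A,B} P2→{Q,R,T}

IESDS → P1:{A,B} P2:{Q,R,T}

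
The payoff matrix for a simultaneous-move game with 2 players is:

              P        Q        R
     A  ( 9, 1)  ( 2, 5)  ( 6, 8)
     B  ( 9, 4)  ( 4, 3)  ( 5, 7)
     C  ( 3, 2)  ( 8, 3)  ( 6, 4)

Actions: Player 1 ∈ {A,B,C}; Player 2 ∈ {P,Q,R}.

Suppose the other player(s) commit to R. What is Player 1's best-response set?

u_1(A vs R) = 6
u_1(B vs R) = 5
u_1(C vs R) = 6
max payoff 6 at {A,C}

P1 best: {A,C}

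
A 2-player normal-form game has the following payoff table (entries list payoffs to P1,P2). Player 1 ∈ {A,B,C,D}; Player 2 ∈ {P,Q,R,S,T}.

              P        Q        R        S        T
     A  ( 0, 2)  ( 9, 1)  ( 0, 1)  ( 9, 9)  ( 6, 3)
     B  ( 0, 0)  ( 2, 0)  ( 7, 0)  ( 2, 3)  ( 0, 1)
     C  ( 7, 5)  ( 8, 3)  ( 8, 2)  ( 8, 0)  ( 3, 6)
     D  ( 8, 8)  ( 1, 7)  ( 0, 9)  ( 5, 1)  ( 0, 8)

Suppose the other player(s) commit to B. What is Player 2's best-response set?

argmax u_2 = {S}

u_2(P vs B) = 0
u_2(Q vs B) = 0
u_2(R vs B) = 0
u_2(S vs B) = 3
u_2(T vs B) = 1
max payoff 3 at {S}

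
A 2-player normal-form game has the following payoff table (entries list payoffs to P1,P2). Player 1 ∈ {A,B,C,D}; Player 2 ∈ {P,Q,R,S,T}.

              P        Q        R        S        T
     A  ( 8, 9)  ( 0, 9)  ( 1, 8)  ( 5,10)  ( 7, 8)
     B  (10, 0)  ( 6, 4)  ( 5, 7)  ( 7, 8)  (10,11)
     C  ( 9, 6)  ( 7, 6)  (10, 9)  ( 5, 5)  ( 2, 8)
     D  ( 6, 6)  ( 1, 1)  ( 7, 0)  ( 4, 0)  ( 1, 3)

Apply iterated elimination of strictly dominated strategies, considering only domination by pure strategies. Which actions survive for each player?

P1 drop A (B beats it: P:10>8 Q:6>0 R:5>1 S:7>5 T:10>7)
P1 drop D (C beats it: P:9>6 Q:7>1 R:10>7 S:5>4 T:2>1)
P2 drop P (R beats it: B:7>0 C:9>6)
P2 drop Q (R beats it: B:7>4 C:9>6)
P2 drop S (T beats it: B:11>8 C:8>5)
P1→{B,C} P2→{R,T}

IESDS → P1:{B,C} P2:{R,T}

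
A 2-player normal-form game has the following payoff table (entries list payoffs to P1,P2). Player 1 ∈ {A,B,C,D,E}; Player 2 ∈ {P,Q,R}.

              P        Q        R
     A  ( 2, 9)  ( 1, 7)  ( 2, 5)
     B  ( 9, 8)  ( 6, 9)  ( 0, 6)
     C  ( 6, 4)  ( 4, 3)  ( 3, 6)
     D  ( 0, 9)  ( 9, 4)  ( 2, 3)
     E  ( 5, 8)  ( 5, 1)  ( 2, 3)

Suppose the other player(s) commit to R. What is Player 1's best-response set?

P1 best: {C}

u_1(A vs R) = 2
u_1(B vs R) = 0
u_1(C vs R) = 3
u_1(D vs R) = 2
u_1(E vs R) = 2
max payoff 3 at {C}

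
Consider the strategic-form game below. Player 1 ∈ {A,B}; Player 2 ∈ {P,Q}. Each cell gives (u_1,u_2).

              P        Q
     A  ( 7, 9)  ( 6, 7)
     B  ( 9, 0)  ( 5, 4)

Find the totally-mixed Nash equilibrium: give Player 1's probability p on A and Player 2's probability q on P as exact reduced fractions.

P1 mixes 2/3 on A; P2 mixes 1/3 on P

P1 indiff ⇒ q·7+(1-q)·6 = q·9+(1-q)·5 ⇒ q(-2) = (1-q)(-1) ⇒ q = 1/3
P2 indiff ⇒ p·9+(1-p)·0 = p·7+(1-p)·4 ⇒ p(2) = (1-p)(4) ⇒ p = 2/3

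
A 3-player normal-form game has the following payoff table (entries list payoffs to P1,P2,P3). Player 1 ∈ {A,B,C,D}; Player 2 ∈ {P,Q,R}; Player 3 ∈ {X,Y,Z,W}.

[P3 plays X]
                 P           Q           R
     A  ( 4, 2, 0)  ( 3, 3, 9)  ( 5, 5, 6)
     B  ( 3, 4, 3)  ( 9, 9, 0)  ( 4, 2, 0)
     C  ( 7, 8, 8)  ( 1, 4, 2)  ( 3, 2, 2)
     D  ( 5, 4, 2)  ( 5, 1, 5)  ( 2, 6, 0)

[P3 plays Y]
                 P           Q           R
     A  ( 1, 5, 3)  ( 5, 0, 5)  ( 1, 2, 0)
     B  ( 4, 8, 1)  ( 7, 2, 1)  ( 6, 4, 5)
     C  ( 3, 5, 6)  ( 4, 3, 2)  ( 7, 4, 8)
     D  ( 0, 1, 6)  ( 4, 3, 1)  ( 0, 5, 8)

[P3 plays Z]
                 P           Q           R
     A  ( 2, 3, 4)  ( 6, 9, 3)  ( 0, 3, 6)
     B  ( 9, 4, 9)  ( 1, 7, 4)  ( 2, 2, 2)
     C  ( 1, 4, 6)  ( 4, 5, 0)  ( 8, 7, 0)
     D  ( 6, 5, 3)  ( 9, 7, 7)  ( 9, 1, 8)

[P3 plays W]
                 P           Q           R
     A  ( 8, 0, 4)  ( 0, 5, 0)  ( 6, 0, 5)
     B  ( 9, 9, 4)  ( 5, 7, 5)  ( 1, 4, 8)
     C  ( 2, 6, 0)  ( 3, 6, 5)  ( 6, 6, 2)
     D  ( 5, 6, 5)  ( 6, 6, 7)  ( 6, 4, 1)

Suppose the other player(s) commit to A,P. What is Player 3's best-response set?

u_3(X vs A,P) = 0
u_3(Y vs A,P) = 3
u_3(Z vs A,P) = 4
u_3(W vs A,P) = 4
max payoff 4 at {Z,W}

BR_3 = {Z,W}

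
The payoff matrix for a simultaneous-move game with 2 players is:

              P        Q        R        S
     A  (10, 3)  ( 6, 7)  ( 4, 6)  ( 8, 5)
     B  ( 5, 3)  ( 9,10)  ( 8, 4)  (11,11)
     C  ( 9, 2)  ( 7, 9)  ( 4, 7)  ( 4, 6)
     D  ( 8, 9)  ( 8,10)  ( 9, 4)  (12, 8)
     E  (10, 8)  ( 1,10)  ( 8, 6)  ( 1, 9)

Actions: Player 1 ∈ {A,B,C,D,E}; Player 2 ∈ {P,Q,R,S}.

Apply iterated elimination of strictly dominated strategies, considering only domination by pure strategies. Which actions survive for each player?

Remaining: P1:{B,D} P2:{Q,S}

P2 drop P (Q beats it: A:7>3 B:10>3 C:9>2 D:10>9 E:10>8)
P1 drop A (B beats it: Q:9>6 R:8>4 S:11>8)
P1 drop C (B beats it: Q:9>7 R:8>4 S:11>4)
P1 drop E (D beats it: Q:8>1 R:9>8 S:12>1)
P2 drop R (Q beats it: B:10>4 D:10>4)
P1→{B,D} P2→{Q,S}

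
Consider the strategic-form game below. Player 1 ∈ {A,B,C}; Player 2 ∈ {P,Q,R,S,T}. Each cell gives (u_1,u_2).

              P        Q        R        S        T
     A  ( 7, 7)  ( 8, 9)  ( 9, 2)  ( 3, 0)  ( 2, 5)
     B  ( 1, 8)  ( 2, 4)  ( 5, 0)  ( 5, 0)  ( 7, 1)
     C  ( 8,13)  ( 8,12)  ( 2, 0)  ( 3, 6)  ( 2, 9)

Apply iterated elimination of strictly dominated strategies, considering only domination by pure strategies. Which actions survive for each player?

P2 drop R (P beats it: A:7>2 B:8>0 C:13>0)
P2 drop S (P beats it: A:7>0 B:8>0 C:13>6)
P2 drop T (P beats it: A:7>5 B:8>1 C:13>9)
P1 drop B (A beats it: P:7>1 Q:8>2)
P1→{A,C} P2→{P,Q}

Remaining: P1:{A,C} P2:{P,Q}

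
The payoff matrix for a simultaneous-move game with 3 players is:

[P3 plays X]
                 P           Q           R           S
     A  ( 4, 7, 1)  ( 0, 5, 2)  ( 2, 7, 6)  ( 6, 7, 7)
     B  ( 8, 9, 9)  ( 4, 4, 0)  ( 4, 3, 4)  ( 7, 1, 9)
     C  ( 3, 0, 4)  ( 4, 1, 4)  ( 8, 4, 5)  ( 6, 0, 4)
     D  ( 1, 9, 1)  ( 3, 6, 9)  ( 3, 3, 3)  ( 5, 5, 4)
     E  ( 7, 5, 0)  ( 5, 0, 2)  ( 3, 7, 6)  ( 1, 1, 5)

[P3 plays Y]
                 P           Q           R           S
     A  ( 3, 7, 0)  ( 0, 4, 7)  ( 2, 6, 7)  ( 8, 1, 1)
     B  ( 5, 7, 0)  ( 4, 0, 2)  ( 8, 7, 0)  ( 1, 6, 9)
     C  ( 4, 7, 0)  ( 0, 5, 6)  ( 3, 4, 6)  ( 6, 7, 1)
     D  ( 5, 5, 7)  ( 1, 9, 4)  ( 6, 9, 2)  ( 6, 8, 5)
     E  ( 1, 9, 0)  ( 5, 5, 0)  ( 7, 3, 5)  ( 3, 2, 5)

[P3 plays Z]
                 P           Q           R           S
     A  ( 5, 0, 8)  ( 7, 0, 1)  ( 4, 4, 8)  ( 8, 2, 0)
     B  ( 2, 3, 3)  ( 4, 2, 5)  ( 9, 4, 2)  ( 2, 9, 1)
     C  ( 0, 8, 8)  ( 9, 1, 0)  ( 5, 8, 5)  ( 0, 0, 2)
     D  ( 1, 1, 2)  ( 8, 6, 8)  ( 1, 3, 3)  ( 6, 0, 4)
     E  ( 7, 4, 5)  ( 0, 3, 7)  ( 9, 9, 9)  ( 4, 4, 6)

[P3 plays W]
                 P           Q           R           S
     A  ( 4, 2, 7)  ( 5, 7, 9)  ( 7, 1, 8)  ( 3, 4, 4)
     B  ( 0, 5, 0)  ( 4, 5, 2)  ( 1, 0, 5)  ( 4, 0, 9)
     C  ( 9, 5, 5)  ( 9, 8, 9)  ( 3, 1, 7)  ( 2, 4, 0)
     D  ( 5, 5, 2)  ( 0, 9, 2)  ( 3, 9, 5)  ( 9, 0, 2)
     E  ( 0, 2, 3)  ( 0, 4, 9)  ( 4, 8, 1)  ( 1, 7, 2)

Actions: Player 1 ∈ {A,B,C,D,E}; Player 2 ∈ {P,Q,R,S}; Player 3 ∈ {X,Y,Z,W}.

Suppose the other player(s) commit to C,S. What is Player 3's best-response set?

u_3(X vs C,S) = 4
u_3(Y vs C,S) = 1
u_3(Z vs C,S) = 2
u_3(W vs C,S) = 0
max payoff 4 at {X}

argmax u_3 = {X}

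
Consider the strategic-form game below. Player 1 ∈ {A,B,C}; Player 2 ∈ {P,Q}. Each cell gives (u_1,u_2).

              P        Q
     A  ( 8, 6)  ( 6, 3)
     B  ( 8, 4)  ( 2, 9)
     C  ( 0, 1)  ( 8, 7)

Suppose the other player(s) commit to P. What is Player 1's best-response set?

u_1(A vs P) = 8
u_1(B vs P) = 8
u_1(C vs P) = 0
max payoff 8 at {A,B}

argmax u_1 = {A,B}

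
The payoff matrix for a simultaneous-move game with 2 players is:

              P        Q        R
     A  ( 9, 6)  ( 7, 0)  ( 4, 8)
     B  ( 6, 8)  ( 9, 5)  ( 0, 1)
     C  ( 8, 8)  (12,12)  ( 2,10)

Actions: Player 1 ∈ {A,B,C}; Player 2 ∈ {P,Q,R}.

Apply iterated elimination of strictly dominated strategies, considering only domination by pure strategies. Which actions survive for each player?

P1 drop B (C beats it: P:8>6 Q:12>9 R:2>0)
P2 drop P (R beats it: A:8>6 C:10>8)
P1→{A,C} P2→{Q,R}

Remaining: P1:{A,C} P2:{Q,R}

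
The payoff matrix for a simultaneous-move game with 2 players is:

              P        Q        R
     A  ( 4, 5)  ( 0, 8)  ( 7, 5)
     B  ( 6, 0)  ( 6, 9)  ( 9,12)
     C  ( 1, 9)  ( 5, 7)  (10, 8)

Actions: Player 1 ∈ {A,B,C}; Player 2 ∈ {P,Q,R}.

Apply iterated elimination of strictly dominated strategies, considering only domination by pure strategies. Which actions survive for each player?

IESDS → P1:{B,C} P2:{P,R}

P1 drop A (B beats it: P:6>4 Q:6>0 R:9>7)
P2 drop Q (R beats it: B:12>9 C:8>7)
P1→{B,C} P2→{P,R}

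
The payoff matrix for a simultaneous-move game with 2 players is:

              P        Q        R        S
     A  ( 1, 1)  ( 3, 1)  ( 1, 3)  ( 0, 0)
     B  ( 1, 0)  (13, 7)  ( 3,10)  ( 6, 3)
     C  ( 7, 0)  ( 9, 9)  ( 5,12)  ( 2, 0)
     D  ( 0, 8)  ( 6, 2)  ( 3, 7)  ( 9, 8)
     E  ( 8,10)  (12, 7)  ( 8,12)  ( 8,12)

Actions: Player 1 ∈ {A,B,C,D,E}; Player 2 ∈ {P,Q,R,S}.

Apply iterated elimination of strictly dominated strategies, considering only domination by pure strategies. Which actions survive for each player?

P1 drop A (C beats it: P:7>1 Q:9>3 R:5>1 S:2>0)
P1 drop C (E beats it: P:8>7 Q:12>9 R:8>5 S:8>2)
P2 drop Q (R beats it: B:10>7 D:7>2 E:12>7)
P1 drop B (E beats it: P:8>1 R:8>3 S:8>6)
P1→{D,E} P2→{P,R,S}

Survivors P1:{D,E} P2:{P,R,S}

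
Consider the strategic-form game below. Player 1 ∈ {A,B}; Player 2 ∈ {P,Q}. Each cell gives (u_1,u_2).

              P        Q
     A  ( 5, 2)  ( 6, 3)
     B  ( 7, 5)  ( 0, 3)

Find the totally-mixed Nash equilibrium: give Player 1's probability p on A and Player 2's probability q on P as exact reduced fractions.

P1 indiff ⇒ q·5+(1-q)·6 = q·7+(1-q)·0 ⇒ q(-2) = (1-q)(-6) ⇒ q = 3/4
P2 indiff ⇒ p·2+(1-p)·5 = p·3+(1-p)·3 ⇒ p(-1) = (1-p)(-2) ⇒ p = 2/3

P1 mixes 2/3 on A; P2 mixes 3/4 on P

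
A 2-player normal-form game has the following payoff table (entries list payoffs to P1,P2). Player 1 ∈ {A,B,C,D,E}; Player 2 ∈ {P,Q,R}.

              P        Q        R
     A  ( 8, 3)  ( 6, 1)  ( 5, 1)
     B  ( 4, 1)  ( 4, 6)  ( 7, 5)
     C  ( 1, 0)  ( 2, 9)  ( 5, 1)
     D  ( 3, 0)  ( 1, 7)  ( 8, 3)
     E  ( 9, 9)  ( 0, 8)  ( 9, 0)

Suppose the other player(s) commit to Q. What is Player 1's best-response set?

argmax u_1 = {A}

u_1(A vs Q) = 6
u_1(B vs Q) = 4
u_1(C vs Q) = 2
u_1(D vs Q) = 1
u_1(E vs Q) = 0
max payoff 6 at {A}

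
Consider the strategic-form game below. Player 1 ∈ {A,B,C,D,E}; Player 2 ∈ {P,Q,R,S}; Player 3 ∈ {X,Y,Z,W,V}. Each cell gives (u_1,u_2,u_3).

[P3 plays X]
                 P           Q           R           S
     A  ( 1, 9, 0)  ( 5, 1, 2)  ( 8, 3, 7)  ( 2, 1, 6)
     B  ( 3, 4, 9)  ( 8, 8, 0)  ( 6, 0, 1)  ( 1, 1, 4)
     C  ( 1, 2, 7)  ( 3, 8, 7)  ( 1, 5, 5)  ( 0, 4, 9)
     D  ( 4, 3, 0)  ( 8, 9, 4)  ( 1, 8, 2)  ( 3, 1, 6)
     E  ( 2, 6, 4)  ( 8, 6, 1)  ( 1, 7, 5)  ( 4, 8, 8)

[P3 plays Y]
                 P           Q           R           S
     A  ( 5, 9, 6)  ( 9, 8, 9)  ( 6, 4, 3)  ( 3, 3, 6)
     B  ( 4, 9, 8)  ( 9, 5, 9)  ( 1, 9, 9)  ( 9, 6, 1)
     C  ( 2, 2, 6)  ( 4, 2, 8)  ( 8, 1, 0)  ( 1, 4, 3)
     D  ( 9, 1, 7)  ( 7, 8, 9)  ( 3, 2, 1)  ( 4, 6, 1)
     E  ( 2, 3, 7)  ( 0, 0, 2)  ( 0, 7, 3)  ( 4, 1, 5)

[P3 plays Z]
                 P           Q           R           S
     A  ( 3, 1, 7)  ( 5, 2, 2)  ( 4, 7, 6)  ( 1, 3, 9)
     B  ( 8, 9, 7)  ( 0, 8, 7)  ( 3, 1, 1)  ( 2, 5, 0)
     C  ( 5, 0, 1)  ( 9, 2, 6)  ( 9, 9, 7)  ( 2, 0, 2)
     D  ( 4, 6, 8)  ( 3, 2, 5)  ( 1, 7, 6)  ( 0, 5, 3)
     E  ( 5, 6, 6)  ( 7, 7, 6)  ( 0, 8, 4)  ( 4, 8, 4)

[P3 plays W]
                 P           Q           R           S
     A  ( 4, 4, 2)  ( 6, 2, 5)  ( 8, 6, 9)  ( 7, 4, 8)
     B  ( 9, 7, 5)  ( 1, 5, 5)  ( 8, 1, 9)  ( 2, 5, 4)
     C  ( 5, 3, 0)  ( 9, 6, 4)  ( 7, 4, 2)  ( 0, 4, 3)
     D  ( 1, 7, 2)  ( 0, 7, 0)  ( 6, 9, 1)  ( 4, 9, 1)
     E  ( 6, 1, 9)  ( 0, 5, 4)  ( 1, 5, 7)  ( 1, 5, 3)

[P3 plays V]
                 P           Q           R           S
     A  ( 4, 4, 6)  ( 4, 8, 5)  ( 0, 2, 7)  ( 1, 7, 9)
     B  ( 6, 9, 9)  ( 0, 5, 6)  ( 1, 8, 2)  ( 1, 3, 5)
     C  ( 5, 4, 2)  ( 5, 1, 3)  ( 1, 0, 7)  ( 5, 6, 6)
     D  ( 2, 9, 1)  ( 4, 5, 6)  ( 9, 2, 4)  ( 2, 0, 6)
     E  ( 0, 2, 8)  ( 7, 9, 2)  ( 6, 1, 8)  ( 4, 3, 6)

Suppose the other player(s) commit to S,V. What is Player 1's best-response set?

P1 best: {C}

u_1(A vs S,V) = 1
u_1(B vs S,V) = 1
u_1(C vs S,V) = 5
u_1(D vs S,V) = 2
u_1(E vs S,V) = 4
max payoff 5 at {C}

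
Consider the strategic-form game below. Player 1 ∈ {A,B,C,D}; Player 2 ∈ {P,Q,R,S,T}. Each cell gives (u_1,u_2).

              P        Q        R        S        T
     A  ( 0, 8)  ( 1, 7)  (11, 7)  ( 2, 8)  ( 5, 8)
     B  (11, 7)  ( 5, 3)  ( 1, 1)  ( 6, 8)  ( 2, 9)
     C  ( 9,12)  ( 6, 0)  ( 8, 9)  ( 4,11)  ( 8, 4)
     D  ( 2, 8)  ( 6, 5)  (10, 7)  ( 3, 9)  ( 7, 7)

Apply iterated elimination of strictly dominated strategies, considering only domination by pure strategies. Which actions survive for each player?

IESDS → P1:{B,C} P2:{P,S,T}

P2 drop Q (P beats it: A:8>7 B:7>3 C:12>0 D:8>5)
P2 drop R (P beats it: A:8>7 B:7>1 C:12>9 D:8>7)
P1 drop A (C beats it: P:9>0 S:4>2 T:8>5)
P1 drop D (C beats it: P:9>2 S:4>3 T:8>7)
P1→{B,C} P2→{P,S,T}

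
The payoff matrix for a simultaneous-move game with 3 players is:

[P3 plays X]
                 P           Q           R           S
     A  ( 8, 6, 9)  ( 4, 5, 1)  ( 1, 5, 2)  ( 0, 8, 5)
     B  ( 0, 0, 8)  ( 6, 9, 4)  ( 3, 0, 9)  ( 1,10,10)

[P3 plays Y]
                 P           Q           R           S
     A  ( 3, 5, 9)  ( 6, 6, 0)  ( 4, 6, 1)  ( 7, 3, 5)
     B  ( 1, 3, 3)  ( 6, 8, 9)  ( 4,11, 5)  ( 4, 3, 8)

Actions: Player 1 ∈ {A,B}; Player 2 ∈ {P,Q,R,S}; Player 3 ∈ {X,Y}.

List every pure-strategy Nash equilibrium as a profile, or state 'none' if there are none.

(A,P,X): not NE [P2→S gives 8>6]
(A,P,Y): not NE [P2→R gives 6>5]
(A,Q,X): not NE [P1→B gives 6>4; P2→S gives 8>5]
(A,Q,Y): not NE [P3→X gives 1>0]
(A,R,X): not NE [P1→B gives 3>1; P2→S gives 8>5]
(A,R,Y): not NE [P3→X gives 2>1]
(A,S,X): not NE [P1→B gives 1>0]
(A,S,Y): not NE [P2→R gives 6>3]
(B,P,X): not NE [P1→A gives 8>0; P2→S gives 10>0]
(B,P,Y): not NE [P1→A gives 3>1; P2→R gives 11>3; P3→X gives 8>3]
(B,Q,X): not NE [P2→S gives 10>9; P3→Y gives 9>4]
(B,Q,Y): not NE [P2→R gives 11>8]
(B,R,X): not NE [P2→S gives 10>0]
(B,R,Y): not NE [P3→X gives 9>5]
(B,S,X): NE
(B,S,Y): not NE [P1→A gives 7>4; P2→R gives 11>3; P3→X gives 10>8]

NE set: (B,S,X)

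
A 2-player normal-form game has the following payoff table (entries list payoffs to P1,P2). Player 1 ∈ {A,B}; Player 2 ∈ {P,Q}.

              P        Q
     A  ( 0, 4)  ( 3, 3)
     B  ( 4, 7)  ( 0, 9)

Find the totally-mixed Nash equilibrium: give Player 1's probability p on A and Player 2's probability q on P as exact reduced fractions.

P1 mixes 2/3 on A; P2 mixes 3/7 on P

P1 indiff ⇒ q·0+(1-q)·3 = q·4+(1-q)·0 ⇒ q(-4) = (1-q)(-3) ⇒ q = 3/7
P2 indiff ⇒ p·4+(1-p)·7 = p·3+(1-p)·9 ⇒ p(1) = (1-p)(2) ⇒ p = 2/3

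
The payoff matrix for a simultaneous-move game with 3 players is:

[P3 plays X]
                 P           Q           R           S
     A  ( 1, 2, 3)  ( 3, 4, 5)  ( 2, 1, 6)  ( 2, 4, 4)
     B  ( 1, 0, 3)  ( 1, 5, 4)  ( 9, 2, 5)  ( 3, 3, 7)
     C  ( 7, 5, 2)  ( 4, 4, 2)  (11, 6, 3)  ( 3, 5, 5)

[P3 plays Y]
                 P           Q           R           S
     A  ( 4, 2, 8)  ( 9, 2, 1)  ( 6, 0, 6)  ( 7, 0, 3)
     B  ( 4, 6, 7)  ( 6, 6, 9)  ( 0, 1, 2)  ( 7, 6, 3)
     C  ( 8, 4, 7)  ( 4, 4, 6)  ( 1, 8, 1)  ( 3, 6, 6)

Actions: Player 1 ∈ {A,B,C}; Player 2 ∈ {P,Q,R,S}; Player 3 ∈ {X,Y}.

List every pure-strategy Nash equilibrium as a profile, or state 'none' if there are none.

NE set: (C,R,X)

(A,P,X): not NE [P1→C gives 7>1; P2→S gives 4>2; P3→Y gives 8>3]
(A,P,Y): not NE [P1→C gives 8>4]
(A,Q,X): not NE [P1→C gives 4>3]
(A,Q,Y): not NE [P3→X gives 5>1]
(A,R,X): not NE [P1→C gives 11>2; P2→S gives 4>1]
(A,R,Y): not NE [P2→Q gives 2>0]
(A,S,X): not NE [P1→C gives 3>2]
(A,S,Y): not NE [P2→Q gives 2>0; P3→X gives 4>3]
(B,P,X): not NE [P1→C gives 7>1; P2→Q gives 5>0; P3→Y gives 7>3]
(B,P,Y): not NE [P1→C gives 8>4]
(B,Q,X): not NE [P1→C gives 4>1; P3→Y gives 9>4]
(B,Q,Y): not NE [P1→A gives 9>6]
(B,R,X): not NE [P1→C gives 11>9; P2→Q gives 5>2]
(B,R,Y): not NE [P1→A gives 6>0; P2→S gives 6>1; P3→X gives 5>2]
(B,S,X): not NE [P2→Q gives 5>3]
(B,S,Y): not NE [P3→X gives 7>3]
(C,P,X): not NE [P2→R gives 6>5; P3→Y gives 7>2]
(C,P,Y): not NE [P2→R gives 8>4]
(C,Q,X): not NE [P2→R gives 6>4; P3→Y gives 6>2]
(C,Q,Y): not NE [P1→A gives 9>4; P2→R gives 8>4]
(C,R,X): NE
(C,R,Y): not NE [P1→A gives 6>1; P3→X gives 3>1]
(C,S,X): not NE [P2→R gives 6>5; P3→Y gives 6>5]
(C,S,Y): not NE [P1→B gives 7>3; P2→R gives 8>6]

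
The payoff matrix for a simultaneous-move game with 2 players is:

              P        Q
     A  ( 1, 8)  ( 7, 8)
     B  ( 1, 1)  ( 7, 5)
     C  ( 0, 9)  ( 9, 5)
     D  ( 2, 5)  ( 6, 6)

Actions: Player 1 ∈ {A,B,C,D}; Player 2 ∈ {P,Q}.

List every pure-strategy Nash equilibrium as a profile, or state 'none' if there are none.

Equilibria: none

(A,P): not NE [P1→D gives 2>1]
(A,Q): not NE [P1→C gives 9>7]
(B,P): not NE [P1→D gives 2>1; P2→Q gives 5>1]
(B,Q): not NE [P1→C gives 9>7]
(C,P): not NE [P1→D gives 2>0]
(C,Q): not NE [P2→P gives 9>5]
(D,P): not NE [P2→Q gives 6>5]
(D,Q): not NE [P1→C gives 9>6]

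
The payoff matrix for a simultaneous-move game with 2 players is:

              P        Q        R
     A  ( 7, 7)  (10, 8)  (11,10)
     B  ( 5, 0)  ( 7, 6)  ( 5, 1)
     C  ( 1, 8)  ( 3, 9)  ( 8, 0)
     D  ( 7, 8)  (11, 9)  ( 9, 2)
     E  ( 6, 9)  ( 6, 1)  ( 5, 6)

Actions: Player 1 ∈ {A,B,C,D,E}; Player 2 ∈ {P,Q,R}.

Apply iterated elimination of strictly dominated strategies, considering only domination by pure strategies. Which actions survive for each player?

Remaining: P1:{A,D} P2:{Q,R}

P1 drop B (A beats it: P:7>5 Q:10>7 R:11>5)
P1 drop C (A beats it: P:7>1 Q:10>3 R:11>8)
P1 drop E (A beats it: P:7>6 Q:10>6 R:11>5)
P2 drop P (Q beats it: A:8>7 D:9>8)
P1→{A,D} P2→{Q,R}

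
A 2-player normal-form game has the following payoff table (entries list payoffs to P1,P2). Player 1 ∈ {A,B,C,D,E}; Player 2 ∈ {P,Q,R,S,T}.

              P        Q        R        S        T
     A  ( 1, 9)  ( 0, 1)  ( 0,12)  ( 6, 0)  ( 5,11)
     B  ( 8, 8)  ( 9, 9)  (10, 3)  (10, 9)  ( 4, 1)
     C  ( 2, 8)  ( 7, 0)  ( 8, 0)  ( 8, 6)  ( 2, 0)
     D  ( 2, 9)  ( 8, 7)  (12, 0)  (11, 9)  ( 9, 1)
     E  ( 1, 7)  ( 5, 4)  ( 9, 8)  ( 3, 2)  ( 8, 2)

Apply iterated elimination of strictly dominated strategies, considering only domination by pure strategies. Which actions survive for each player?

Survivors P1:{B,D} P2:{P,Q,S}

P1 drop A (D beats it: P:2>1 Q:8>0 R:12>0 S:11>6 T:9>5)
P1 drop C (B beats it: P:8>2 Q:9>7 R:10>8 S:10>8 T:4>2)
P1 drop E (D beats it: P:2>1 Q:8>5 R:12>9 S:11>3 T:9>8)
P2 drop R (P beats it: B:8>3 D:9>0)
P2 drop T (P beats it: B:8>1 D:9>1)
P1→{B,D} P2→{P,Q,S}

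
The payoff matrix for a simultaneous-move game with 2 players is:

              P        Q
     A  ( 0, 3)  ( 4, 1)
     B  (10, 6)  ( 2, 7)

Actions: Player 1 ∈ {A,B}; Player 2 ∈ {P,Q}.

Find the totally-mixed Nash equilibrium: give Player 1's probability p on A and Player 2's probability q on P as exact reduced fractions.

P1 indiff ⇒ q·0+(1-q)·4 = q·10+(1-q)·2 ⇒ q(-10) = (1-q)(-2) ⇒ q = 1/6
P2 indiff ⇒ p·3+(1-p)·6 = p·1+(1-p)·7 ⇒ p(2) = (1-p)(1) ⇒ p = 1/3

P1 mixes 1/3 on A; P2 mixes 1/6 on P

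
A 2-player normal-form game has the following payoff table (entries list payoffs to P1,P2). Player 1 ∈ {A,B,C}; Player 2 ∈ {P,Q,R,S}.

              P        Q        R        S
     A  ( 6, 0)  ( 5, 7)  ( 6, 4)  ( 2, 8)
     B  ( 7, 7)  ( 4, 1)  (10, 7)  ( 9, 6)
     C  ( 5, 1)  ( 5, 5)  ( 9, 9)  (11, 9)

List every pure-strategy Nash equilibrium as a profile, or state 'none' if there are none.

(A,P): not NE [P1→B gives 7>6; P2→S gives 8>0]
(A,Q): not NE [P2→S gives 8>7]
(A,R): not NE [P1→B gives 10>6; P2→S gives 8>4]
(A,S): not NE [P1→C gives 11>2]
(B,P): NE
(B,Q): not NE [P1→C gives 5>4; P2→R gives 7>1]
(B,R): NE
(B,S): not NE [P1→C gives 11>9; P2→R gives 7>6]
(C,P): not NE [P1→B gives 7>5; P2→S gives 9>1]
(C,Q): not NE [P2→S gives 9>5]
(C,R): not NE [P1→B gives 10>9]
(C,S): NE

NE set: (B,P), (B,R), (C,S)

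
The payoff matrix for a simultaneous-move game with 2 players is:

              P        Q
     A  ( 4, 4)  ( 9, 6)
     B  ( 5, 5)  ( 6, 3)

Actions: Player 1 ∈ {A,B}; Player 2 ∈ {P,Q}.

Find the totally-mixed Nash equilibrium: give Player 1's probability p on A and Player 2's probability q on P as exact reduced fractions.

P1 indiff ⇒ q·4+(1-q)·9 = q·5+(1-q)·6 ⇒ q(-1) = (1-q)(-3) ⇒ q = 3/4
P2 indiff ⇒ p·4+(1-p)·5 = p·6+(1-p)·3 ⇒ p(-2) = (1-p)(-2) ⇒ p = 1/2

p=1/2, q=3/4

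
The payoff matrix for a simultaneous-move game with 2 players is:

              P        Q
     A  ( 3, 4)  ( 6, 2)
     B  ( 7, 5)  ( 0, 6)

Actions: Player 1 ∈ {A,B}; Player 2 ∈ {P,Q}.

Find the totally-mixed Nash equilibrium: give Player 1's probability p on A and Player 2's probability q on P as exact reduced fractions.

P1 indiff ⇒ q·3+(1-q)·6 = q·7+(1-q)·0 ⇒ q(-4) = (1-q)(-6) ⇒ q = 3/5
P2 indiff ⇒ p·4+(1-p)·5 = p·2+(1-p)·6 ⇒ p(2) = (1-p)(1) ⇒ p = 1/3

P1 mixes 1/3 on A; P2 mixes 3/5 on P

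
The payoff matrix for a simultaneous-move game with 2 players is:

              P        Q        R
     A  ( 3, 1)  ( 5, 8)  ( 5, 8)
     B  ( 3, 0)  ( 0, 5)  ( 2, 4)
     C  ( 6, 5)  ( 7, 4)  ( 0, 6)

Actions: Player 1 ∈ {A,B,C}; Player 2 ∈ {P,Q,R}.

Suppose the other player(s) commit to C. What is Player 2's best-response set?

u_2(P vs C) = 5
u_2(Q vs C) = 4
u_2(R vs C) = 6
max payoff 6 at {R}

P2 best: {R}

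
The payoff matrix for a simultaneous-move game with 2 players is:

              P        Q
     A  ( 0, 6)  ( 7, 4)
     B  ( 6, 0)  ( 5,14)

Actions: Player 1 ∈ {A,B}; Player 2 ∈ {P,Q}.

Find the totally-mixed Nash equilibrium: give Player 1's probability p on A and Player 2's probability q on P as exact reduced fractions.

P1 indiff ⇒ q·0+(1-q)·7 = q·6+(1-q)·5 ⇒ q(-6) = (1-q)(-2) ⇒ q = 1/4
P2 indiff ⇒ p·6+(1-p)·0 = p·4+(1-p)·14 ⇒ p(2) = (1-p)(14) ⇒ p = 7/8

p=7/8, q=1/4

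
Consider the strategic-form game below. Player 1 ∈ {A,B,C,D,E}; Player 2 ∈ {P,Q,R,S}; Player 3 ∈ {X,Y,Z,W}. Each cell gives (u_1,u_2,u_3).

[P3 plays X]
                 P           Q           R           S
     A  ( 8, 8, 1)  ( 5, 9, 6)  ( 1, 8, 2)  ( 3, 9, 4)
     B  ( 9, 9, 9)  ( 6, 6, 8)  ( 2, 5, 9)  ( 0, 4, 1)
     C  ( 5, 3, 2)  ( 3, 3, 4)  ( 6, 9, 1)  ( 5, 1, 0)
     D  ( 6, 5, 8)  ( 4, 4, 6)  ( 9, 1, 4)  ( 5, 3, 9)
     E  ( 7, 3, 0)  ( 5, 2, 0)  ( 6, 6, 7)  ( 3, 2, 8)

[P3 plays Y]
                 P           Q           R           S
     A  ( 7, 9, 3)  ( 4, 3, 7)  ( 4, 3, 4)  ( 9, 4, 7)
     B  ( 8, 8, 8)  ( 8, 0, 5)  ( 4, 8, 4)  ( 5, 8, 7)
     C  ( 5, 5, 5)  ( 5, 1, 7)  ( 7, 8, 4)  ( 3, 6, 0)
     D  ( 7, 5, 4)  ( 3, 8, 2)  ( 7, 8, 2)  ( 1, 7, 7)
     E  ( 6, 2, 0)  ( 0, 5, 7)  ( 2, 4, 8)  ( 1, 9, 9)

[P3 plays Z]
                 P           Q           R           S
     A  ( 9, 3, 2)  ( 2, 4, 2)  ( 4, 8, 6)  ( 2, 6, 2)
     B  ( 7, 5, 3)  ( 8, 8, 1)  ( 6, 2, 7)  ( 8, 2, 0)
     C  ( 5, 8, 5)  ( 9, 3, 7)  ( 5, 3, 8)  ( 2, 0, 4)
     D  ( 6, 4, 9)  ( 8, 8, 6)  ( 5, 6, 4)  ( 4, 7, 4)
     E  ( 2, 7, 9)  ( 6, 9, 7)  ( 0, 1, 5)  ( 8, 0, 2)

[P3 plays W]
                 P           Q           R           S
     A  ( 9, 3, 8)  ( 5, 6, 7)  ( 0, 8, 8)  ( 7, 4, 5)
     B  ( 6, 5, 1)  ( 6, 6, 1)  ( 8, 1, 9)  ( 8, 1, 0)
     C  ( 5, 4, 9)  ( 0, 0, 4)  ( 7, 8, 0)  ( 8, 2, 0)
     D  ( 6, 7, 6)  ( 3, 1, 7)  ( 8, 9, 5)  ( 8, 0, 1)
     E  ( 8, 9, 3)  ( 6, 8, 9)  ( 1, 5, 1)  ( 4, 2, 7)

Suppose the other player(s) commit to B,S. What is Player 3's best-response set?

P3 best: {Y}

u_3(X vs B,S) = 1
u_3(Y vs B,S) = 7
u_3(Z vs B,S) = 0
u_3(W vs B,S) = 0
max payoff 7 at {Y}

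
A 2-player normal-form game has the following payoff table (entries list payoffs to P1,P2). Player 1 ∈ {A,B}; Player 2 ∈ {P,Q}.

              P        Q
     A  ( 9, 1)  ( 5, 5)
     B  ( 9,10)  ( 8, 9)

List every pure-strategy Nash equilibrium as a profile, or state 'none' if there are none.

(A,P): not NE [P2→Q gives 5>1]
(A,Q): not NE [P1→B gives 8>5]
(B,P): NE
(B,Q): not NE [P2→P gives 10>9]

Nash profiles: (B,P)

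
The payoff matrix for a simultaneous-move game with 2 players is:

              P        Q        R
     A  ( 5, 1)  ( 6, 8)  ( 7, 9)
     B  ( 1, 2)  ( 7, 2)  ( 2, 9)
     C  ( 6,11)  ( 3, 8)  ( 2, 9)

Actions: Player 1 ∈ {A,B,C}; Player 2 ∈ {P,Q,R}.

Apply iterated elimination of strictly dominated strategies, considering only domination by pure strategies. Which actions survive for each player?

P2 drop Q (R beats it: A:9>8 B:9>2 C:9>8)
P1 drop B (A beats it: P:5>1 R:7>2)
P1→{A,C} P2→{P,R}

IESDS → P1:{A,C} P2:{P,R}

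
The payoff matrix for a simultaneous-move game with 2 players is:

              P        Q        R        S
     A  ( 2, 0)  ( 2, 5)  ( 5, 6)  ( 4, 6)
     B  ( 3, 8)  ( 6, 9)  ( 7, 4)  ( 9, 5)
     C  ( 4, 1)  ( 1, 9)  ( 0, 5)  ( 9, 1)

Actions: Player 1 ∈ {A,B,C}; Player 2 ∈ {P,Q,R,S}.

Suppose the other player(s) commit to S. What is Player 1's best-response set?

u_1(A vs S) = 4
u_1(B vs S) = 9
u_1(C vs S) = 9
max payoff 9 at {B,C}

BR_1 = {B,C}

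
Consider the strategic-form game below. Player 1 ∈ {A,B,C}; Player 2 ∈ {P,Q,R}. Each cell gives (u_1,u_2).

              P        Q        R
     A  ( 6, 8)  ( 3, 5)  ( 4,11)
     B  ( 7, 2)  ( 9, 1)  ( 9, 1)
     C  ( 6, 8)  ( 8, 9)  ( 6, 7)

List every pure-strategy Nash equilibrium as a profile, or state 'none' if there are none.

PSNE = {(B,P)}

(A,P): not NE [P1→B gives 7>6; P2→R gives 11>8]
(A,Q): not NE [P1→B gives 9>3; P2→R gives 11>5]
(A,R): not NE [P1→B gives 9>4]
(B,P): NE
(B,Q): not NE [P2→P gives 2>1]
(B,R): not NE [P2→P gives 2>1]
(C,P): not NE [P1→B gives 7>6; P2→Q gives 9>8]
(C,Q): not NE [P1→B gives 9>8]
(C,R): not NE [P1→B gives 9>6; P2→Q gives 9>7]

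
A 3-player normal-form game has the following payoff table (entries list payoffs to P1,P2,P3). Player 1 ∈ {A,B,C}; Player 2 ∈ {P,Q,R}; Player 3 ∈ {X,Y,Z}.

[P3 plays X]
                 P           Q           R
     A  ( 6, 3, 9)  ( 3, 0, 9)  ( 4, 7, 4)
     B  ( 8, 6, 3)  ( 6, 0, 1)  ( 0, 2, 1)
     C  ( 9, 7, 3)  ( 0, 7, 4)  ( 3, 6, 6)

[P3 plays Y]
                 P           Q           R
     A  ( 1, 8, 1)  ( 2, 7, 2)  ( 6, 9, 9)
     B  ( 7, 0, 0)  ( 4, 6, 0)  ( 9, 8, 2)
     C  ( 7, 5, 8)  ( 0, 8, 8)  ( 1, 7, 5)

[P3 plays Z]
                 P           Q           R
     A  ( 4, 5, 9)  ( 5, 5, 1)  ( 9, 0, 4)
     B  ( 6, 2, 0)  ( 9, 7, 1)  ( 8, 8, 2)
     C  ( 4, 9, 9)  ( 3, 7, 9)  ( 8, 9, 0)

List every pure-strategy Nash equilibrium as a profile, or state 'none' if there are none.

(A,P,X): not NE [P1→C gives 9>6; P2→R gives 7>3]
(A,P,Y): not NE [P1→C gives 7>1; P2→R gives 9>8; P3→Z gives 9>1]
(A,P,Z): not NE [P1→B gives 6>4]
(A,Q,X): not NE [P1→B gives 6>3; P2→R gives 7>0]
(A,Q,Y): not NE [P1→B gives 4>2; P2→R gives 9>7; P3→X gives 9>2]
(A,Q,Z): not NE [P1→B gives 9>5; P3→X gives 9>1]
(A,R,X): not NE [P3→Y gives 9>4]
(A,R,Y): not NE [P1→B gives 9>6]
(A,R,Z): not NE [P2→Q gives 5>0; P3→Y gives 9>4]
(B,P,X): not NE [P1→C gives 9>8]
(B,P,Y): not NE [P2→R gives 8>0; P3→X gives 3>0]
(B,P,Z): not NE [P2→R gives 8>2; P3→X gives 3>0]
(B,Q,X): not NE [P2→P gives 6>0]
(B,Q,Y): not NE [P2→R gives 8>6; P3→Z gives 1>0]
(B,Q,Z): not NE [P2→R gives 8>7]
(B,R,X): not NE [P1→A gives 4>0; P2→P gives 6>2; P3→Z gives 2>1]
(B,R,Y): NE
(B,R,Z): not NE [P1→A gives 9>8]
(C,P,X): not NE [P3→Z gives 9>3]
(C,P,Y): not NE [P2→Q gives 8>5; P3→Z gives 9>8]
(C,P,Z): not NE [P1→B gives 6>4]
(C,Q,X): not NE [P1→B gives 6>0; P3→Z gives 9>4]
(C,Q,Y): not NE [P1→B gives 4>0; P3→Z gives 9>8]
(C,Q,Z): not NE [P1→B gives 9>3; P2→R gives 9>7]
(C,R,X): not NE [P1→A gives 4>3; P2→Q gives 7>6]
(C,R,Y): not NE [P1→B gives 9>1; P2→Q gives 8>7; P3→X gives 6>5]
(C,R,Z): not NE [P1→A gives 9>8; P3→X gives 6>0]

NE set: (B,R,Y)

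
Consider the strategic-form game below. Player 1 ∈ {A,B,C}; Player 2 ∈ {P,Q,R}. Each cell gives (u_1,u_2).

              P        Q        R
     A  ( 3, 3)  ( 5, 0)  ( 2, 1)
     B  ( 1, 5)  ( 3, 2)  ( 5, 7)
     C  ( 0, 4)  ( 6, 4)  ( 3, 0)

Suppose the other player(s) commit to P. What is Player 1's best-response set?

u_1(A vs P) = 3
u_1(B vs P) = 1
u_1(C vs P) = 0
max payoff 3 at {A}

P1 best: {A}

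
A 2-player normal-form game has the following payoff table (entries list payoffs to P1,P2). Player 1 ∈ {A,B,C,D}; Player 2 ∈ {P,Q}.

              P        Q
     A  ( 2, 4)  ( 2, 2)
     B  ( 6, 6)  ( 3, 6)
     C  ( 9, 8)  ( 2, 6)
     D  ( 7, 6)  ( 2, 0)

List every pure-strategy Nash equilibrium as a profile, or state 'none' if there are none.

(A,P): not NE [P1→C gives 9>2]
(A,Q): not NE [P1→B gives 3>2; P2→P gives 4>2]
(B,P): not NE [P1→C gives 9>6]
(B,Q): NE
(C,P): NE
(C,Q): not NE [P1→B gives 3>2; P2→P gives 8>6]
(D,P): not NE [P1→C gives 9>7]
(D,Q): not NE [P1→B gives 3>2; P2→P gives 6>0]

PSNE = {(B,Q), (C,P)}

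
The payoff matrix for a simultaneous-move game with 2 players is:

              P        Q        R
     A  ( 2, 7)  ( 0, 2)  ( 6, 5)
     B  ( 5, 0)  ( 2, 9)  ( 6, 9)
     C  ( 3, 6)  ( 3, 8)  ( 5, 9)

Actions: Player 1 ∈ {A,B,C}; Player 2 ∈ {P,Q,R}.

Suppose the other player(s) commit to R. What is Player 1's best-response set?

u_1(A vs R) = 6
u_1(B vs R) = 6
u_1(C vs R) = 5
max payoff 6 at {A,B}

P1 best: {A,B}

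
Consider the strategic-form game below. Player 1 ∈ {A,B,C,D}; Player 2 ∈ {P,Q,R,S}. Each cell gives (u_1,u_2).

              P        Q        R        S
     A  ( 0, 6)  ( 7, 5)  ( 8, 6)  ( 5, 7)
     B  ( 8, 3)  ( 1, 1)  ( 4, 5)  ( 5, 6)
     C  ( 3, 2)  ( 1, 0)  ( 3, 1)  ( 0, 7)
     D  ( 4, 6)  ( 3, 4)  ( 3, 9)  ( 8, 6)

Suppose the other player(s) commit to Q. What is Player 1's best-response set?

u_1(A vs Q) = 7
u_1(B vs Q) = 1
u_1(C vs Q) = 1
u_1(D vs Q) = 3
max payoff 7 at {A}

argmax u_1 = {A}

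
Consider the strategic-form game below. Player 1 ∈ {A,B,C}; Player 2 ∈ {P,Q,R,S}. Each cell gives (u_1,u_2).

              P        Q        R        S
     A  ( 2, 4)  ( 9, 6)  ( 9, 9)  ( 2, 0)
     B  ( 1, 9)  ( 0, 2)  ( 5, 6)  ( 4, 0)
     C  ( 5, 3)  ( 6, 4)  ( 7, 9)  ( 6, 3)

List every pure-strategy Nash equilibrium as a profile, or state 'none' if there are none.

(A,P): not NE [P1→C gives 5>2; P2→R gives 9>4]
(A,Q): not NE [P2→R gives 9>6]
(A,R): NE
(A,S): not NE [P1→C gives 6>2; P2→R gives 9>0]
(B,P): not NE [P1→C gives 5>1]
(B,Q): not NE [P1→A gives 9>0; P2→P gives 9>2]
(B,R): not NE [P1→A gives 9>5; P2→P gives 9>6]
(B,S): not NE [P1→C gives 6>4; P2→P gives 9>0]
(C,P): not NE [P2→R gives 9>3]
(C,Q): not NE [P1→A gives 9>6; P2→R gives 9>4]
(C,R): not NE [P1→A gives 9>7]
(C,S): not NE [P2→R gives 9>3]

Nash profiles: (A,R)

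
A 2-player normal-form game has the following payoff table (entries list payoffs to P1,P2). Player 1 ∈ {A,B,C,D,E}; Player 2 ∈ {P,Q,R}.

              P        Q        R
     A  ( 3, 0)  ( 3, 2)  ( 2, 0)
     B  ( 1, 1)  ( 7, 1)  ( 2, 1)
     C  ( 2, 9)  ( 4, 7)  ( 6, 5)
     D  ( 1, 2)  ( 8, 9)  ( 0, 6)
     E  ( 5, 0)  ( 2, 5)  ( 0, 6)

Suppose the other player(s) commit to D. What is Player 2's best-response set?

BR_2 = {Q}

u_2(P vs D) = 2
u_2(Q vs D) = 9
u_2(R vs D) = 6
max payoff 9 at {Q}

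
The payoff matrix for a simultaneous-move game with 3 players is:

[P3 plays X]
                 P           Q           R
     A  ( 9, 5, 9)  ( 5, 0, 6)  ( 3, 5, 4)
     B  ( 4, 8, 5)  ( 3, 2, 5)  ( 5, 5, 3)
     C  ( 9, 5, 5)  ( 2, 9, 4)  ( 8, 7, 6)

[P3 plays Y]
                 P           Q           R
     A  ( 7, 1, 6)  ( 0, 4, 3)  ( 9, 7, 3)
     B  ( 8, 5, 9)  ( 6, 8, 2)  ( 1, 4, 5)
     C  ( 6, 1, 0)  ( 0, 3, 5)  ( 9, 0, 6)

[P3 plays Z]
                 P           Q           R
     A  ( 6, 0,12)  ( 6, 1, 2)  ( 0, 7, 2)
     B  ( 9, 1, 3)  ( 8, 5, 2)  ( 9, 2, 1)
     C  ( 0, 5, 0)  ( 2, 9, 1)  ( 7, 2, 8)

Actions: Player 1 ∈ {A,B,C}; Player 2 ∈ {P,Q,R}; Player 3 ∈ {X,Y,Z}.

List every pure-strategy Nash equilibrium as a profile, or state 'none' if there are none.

(A,P,X): not NE [P3→Z gives 12>9]
(A,P,Y): not NE [P1→B gives 8>7; P2→R gives 7>1; P3→Z gives 12>6]
(A,P,Z): not NE [P1→B gives 9>6; P2→R gives 7>0]
(A,Q,X): not NE [P2→R gives 5>0]
(A,Q,Y): not NE [P1→B gives 6>0; P2→R gives 7>4; P3→X gives 6>3]
(A,Q,Z): not NE [P1→B gives 8>6; P2→R gives 7>1; P3→X gives 6>2]
(A,R,X): not NE [P1→C gives 8>3]
(A,R,Y): not NE [P3→X gives 4>3]
(A,R,Z): not NE [P1→B gives 9>0; P3→X gives 4>2]
(B,P,X): not NE [P1→C gives 9>4; P3→Y gives 9>5]
(B,P,Y): not NE [P2→Q gives 8>5]
(B,P,Z): not NE [P2→Q gives 5>1; P3→Y gives 9>3]
(B,Q,X): not NE [P1→A gives 5>3; P2→P gives 8>2]
(B,Q,Y): not NE [P3→X gives 5>2]
(B,Q,Z): not NE [P3→X gives 5>2]
(B,R,X): not NE [P1→C gives 8>5; P2→P gives 8>5; P3→Y gives 5>3]
(B,R,Y): not NE [P1→C gives 9>1; P2→Q gives 8>4]
(B,R,Z): not NE [P2→Q gives 5>2; P3→Y gives 5>1]
(C,P,X): not NE [P2→Q gives 9>5]
(C,P,Y): not NE [P1→B gives 8>6; P2→Q gives 3>1; P3→X gives 5>0]
(C,P,Z): not NE [P1→B gives 9>0; P2→Q gives 9>5; P3→X gives 5>0]
(C,Q,X): not NE [P1→A gives 5>2; P3→Y gives 5>4]
(C,Q,Y): not NE [P1→B gives 6>0]
(C,Q,Z): not NE [P1→B gives 8>2; P3→Y gives 5>1]
(C,R,X): not NE [P2→Q gives 9>7; P3→Z gives 8>6]
(C,R,Y): not NE [P2→Q gives 3>0; P3→Z gives 8>6]
(C,R,Z): not NE [P1→B gives 9>7; P2→Q gives 9>2]

Equilibria: none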